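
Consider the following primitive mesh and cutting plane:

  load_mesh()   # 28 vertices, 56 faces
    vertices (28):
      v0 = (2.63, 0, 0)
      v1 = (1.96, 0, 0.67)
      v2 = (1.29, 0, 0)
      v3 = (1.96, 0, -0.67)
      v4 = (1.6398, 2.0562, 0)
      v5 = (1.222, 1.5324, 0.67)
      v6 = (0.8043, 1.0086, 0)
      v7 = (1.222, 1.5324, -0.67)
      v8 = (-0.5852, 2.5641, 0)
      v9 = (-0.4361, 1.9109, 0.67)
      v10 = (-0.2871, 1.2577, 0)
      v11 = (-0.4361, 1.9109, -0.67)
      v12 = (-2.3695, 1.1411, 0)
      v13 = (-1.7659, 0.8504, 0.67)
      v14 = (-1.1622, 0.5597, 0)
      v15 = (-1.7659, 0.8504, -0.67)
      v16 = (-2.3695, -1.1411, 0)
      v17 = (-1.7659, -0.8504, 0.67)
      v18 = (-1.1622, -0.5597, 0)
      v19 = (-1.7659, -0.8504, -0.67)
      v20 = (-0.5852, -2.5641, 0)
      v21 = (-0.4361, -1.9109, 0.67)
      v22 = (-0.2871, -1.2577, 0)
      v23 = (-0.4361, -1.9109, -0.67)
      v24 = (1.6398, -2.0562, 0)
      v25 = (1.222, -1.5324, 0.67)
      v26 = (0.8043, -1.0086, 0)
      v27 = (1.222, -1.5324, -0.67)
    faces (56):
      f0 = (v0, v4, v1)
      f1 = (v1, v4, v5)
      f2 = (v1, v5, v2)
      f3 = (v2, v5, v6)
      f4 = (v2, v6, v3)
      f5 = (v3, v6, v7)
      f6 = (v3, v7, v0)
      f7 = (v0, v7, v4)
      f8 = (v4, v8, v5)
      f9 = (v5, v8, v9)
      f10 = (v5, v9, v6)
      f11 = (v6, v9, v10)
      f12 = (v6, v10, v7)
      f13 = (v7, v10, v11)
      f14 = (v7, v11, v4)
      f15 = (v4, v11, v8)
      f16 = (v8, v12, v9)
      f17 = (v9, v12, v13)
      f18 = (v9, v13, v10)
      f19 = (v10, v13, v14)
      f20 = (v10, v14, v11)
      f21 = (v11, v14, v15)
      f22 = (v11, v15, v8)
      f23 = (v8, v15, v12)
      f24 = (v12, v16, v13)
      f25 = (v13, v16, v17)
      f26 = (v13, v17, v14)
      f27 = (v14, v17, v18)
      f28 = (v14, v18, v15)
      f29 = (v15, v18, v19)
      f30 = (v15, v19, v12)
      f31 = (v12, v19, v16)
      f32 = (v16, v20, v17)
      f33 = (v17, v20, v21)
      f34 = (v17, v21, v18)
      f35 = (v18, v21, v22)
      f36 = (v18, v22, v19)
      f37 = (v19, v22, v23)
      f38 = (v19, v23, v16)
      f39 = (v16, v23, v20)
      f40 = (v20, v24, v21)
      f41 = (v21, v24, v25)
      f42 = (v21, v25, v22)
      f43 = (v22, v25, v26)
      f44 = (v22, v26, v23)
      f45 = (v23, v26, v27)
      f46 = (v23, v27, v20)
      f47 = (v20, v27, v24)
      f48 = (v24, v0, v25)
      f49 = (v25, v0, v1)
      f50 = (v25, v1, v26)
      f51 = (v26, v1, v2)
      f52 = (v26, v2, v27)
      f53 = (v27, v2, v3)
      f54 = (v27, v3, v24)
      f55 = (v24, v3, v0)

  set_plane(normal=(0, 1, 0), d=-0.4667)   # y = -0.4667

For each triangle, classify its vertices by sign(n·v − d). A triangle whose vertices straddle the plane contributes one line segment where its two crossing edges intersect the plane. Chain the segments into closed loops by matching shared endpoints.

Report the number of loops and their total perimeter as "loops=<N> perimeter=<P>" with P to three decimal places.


Straddling triangles (16 of 56):
  (v12,v16,v13) [+-+] → (-2.3695, -0.4667, 0)–(-2.1651, -0.4667, 0.226888)  len=0.3054
  (v13,v16,v17) [+--] → (-2.1651, -0.4667, 0.226888)–(-1.7659, -0.4667, 0.67)  len=0.5964
  (v13,v17,v14) [+-+] → (-1.7659, -0.4667, 0.67)–(-1.60163, -0.4667, 0.487687)  len=0.2454
  (v14,v17,v18) [+--] → (-1.60163, -0.4667, 0.487687)–(-1.1622, -0.4667, 0)  len=0.6565
  (v14,v18,v15) [+-+] → (-1.1622, -0.4667, 0)–(-1.20202, -0.4667, -0.0441884)  len=0.0595
  (v15,v18,v19) [+--] → (-1.20202, -0.4667, -0.0441884)–(-1.7659, -0.4667, -0.67)  len=0.8424
  (v15,v19,v12) [+-+] → (-1.7659, -0.4667, -0.67)–(-1.88219, -0.4667, -0.540912)  len=0.1737
  (v12,v19,v16) [+--] → (-1.88219, -0.4667, -0.540912)–(-2.3695, -0.4667, 0)  len=0.7280
  (v24,v0,v25) [-+-] → (2.40525, -0.4667, 0)–(2.20119, -0.4667, 0.204052)  len=0.2886
  (v25,v0,v1) [-++] → (2.20119, -0.4667, 0.204052)–(1.73524, -0.4667, 0.67)  len=0.6590
  (v25,v1,v26) [-+-] → (1.73524, -0.4667, 0.67)–(1.42523, -0.4667, 0.359977)  len=0.4384
  (v26,v1,v2) [-++] → (1.42523, -0.4667, 0.359977)–(1.06526, -0.4667, 0)  len=0.5091
  (v26,v2,v27) [-+-] → (1.06526, -0.4667, 0)–(1.26929, -0.4667, -0.204052)  len=0.2886
  (v27,v2,v3) [-++] → (1.26929, -0.4667, -0.204052)–(1.73524, -0.4667, -0.67)  len=0.6590
  (v27,v3,v24) [-+-] → (1.73524, -0.4667, -0.67)–(1.88732, -0.4667, -0.517929)  len=0.2151
  (v24,v3,v0) [-++] → (1.88732, -0.4667, -0.517929)–(2.40525, -0.4667, 0)  len=0.7325

Chained into 2 loop(s):
  loop 1: 8 segments, perimeter = 3.6073
  loop 2: 8 segments, perimeter = 3.7901
Total perimeter = 7.397

loops=2 perimeter=7.397


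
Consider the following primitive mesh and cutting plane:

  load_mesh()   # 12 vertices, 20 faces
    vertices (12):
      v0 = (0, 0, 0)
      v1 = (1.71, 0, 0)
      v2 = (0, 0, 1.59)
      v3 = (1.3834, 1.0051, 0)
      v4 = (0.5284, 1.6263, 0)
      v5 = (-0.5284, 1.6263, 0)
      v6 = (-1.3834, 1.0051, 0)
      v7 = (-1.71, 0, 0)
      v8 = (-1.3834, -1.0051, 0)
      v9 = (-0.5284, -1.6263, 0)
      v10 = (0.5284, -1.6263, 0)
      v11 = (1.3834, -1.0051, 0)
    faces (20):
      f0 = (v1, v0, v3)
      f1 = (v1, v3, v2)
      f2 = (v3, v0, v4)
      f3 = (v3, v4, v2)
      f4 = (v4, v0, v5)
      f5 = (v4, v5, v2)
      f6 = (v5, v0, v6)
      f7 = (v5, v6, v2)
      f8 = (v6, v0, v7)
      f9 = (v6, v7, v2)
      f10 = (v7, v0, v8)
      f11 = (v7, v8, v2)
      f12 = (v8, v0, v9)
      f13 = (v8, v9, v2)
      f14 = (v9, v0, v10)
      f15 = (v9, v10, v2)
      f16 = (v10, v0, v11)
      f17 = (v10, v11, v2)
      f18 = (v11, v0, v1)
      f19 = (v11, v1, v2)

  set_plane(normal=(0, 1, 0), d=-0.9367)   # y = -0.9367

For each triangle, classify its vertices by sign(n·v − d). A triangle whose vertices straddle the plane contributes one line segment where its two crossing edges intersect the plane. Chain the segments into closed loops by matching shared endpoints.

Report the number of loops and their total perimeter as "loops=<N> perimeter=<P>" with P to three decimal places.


Straddling triangles (10 of 20):
  (v7,v0,v8) [++-] → (-1.28926, -0.9367, 0)–(-1.40563, -0.9367, 0)  len=0.1164
  (v7,v8,v2) [+-+] → (-1.40563, -0.9367, 0)–(-1.28926, -0.9367, 0.108204)  len=0.1589
  (v8,v0,v9) [-+-] → (-1.28926, -0.9367, 0)–(-0.304343, -0.9367, 0)  len=0.9849
  (v8,v9,v2) [--+] → (-0.304343, -0.9367, 0.674208)–(-1.28926, -0.9367, 0.108204)  len=1.1360
  (v9,v0,v10) [-+-] → (-0.304343, -0.9367, 0)–(0.304343, -0.9367, 0)  len=0.6087
  (v9,v10,v2) [--+] → (0.304343, -0.9367, 0.674208)–(-0.304343, -0.9367, 0.674208)  len=0.6087
  (v10,v0,v11) [-+-] → (0.304343, -0.9367, 0)–(1.28926, -0.9367, 0)  len=0.9849
  (v10,v11,v2) [--+] → (1.28926, -0.9367, 0.108204)–(0.304343, -0.9367, 0.674208)  len=1.1360
  (v11,v0,v1) [-++] → (1.28926, -0.9367, 0)–(1.40563, -0.9367, 0)  len=0.1164
  (v11,v1,v2) [-++] → (1.40563, -0.9367, 0)–(1.28926, -0.9367, 0.108204)  len=0.1589

Chained into 1 loop(s):
  loop 1: 10 segments, perimeter = 6.0097
Total perimeter = 6.010

loops=1 perimeter=6.010


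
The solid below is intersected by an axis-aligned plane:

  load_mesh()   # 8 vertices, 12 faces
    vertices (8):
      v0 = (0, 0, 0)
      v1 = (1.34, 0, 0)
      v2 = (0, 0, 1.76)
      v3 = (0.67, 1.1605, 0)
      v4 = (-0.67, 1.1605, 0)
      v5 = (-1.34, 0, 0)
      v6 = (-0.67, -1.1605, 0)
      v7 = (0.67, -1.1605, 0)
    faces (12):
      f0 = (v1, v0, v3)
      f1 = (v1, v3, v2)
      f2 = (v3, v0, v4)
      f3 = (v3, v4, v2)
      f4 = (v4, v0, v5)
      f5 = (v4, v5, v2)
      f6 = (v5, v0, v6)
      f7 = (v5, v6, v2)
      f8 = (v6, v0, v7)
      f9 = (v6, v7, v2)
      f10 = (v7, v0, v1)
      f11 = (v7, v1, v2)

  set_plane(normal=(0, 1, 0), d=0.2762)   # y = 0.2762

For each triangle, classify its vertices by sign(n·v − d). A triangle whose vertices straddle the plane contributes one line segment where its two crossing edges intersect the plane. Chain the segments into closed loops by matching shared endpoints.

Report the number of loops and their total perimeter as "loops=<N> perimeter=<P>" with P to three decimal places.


Straddling triangles (6 of 12):
  (v1,v0,v3) [--+] → (0.159461, 0.2762, 0)–(1.18054, 0.2762, 0)  len=1.0211
  (v1,v3,v2) [-+-] → (1.18054, 0.2762, 0)–(0.159461, 0.2762, 1.34112)  len=1.6856
  (v3,v0,v4) [+-+] → (0.159461, 0.2762, 0)–(-0.159461, 0.2762, 0)  len=0.3189
  (v3,v4,v2) [++-] → (-0.159461, 0.2762, 1.34112)–(0.159461, 0.2762, 1.34112)  len=0.3189
  (v4,v0,v5) [+--] → (-0.159461, 0.2762, 0)–(-1.18054, 0.2762, 0)  len=1.0211
  (v4,v5,v2) [+--] → (-1.18054, 0.2762, 0)–(-0.159461, 0.2762, 1.34112)  len=1.6856

Chained into 1 loop(s):
  loop 1: 6 segments, perimeter = 6.0512
Total perimeter = 6.051

loops=1 perimeter=6.051


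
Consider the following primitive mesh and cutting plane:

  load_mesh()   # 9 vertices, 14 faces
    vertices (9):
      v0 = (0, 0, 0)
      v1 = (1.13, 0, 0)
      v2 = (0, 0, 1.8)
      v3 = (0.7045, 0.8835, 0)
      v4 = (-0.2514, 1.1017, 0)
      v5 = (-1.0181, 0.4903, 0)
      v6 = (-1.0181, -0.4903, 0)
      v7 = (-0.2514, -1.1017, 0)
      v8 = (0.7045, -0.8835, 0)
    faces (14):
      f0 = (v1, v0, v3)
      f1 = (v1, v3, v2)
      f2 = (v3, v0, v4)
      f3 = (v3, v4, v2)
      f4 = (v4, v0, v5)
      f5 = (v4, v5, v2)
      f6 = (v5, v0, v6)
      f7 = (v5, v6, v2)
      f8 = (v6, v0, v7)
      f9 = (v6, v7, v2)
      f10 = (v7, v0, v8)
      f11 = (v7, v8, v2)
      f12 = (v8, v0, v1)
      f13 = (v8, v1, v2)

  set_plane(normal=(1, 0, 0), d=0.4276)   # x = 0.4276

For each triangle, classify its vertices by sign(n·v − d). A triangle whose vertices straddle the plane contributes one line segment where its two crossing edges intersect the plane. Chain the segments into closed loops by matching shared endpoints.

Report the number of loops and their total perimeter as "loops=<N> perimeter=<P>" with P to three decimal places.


Straddling triangles (8 of 14):
  (v1,v0,v3) [+-+] → (0.4276, 0, 0)–(0.4276, 0.536245, 0)  len=0.5362
  (v1,v3,v2) [++-] → (0.4276, 0.536245, 0.70748)–(0.4276, 0, 1.11887)  len=0.6759
  (v3,v0,v4) [+--] → (0.4276, 0.536245, 0)–(0.4276, 0.946707, 0)  len=0.4105
  (v3,v4,v2) [+--] → (0.4276, 0.946707, 0)–(0.4276, 0.536245, 0.70748)  len=0.8179
  (v7,v0,v8) [--+] → (0.4276, -0.536245, 0)–(0.4276, -0.946707, 0)  len=0.4105
  (v7,v8,v2) [-+-] → (0.4276, -0.946707, 0)–(0.4276, -0.536245, 0.70748)  len=0.8179
  (v8,v0,v1) [+-+] → (0.4276, -0.536245, 0)–(0.4276, 0, 0)  len=0.5362
  (v8,v1,v2) [++-] → (0.4276, 0, 1.11887)–(0.4276, -0.536245, 0.70748)  len=0.6759

Chained into 1 loop(s):
  loop 1: 8 segments, perimeter = 4.8810
Total perimeter = 4.881

loops=1 perimeter=4.881


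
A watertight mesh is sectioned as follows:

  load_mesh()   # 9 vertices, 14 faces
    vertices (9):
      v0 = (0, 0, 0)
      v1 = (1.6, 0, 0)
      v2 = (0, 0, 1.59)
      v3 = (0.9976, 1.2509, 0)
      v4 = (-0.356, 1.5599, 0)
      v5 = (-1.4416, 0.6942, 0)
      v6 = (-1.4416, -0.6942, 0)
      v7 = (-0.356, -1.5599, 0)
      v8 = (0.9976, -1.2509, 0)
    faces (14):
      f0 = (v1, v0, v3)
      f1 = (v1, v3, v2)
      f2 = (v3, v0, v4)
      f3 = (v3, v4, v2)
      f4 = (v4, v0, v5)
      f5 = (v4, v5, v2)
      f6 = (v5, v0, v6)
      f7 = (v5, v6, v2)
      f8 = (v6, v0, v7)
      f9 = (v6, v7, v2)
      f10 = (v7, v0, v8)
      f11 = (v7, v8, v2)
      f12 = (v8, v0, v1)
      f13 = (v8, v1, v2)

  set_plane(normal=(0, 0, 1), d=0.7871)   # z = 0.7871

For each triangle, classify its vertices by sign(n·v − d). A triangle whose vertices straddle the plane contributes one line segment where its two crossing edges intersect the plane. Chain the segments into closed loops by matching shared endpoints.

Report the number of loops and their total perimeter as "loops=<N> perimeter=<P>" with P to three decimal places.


loops=1 perimeter=4.908

Straddling triangles (7 of 14):
  (v1,v3,v2) [--+] → (0.503757, 0.631665, 0.7871)–(0.80795, 0, 0.7871)  len=0.7011
  (v3,v4,v2) [--+] → (-0.179769, 0.7877, 0.7871)–(0.503757, 0.631665, 0.7871)  len=0.7011
  (v4,v5,v2) [--+] → (-0.727963, 0.350549, 0.7871)–(-0.179769, 0.7877, 0.7871)  len=0.7012
  (v5,v6,v2) [--+] → (-0.727963, -0.350549, 0.7871)–(-0.727963, 0.350549, 0.7871)  len=0.7011
  (v6,v7,v2) [--+] → (-0.179769, -0.7877, 0.7871)–(-0.727963, -0.350549, 0.7871)  len=0.7012
  (v7,v8,v2) [--+] → (0.503757, -0.631665, 0.7871)–(-0.179769, -0.7877, 0.7871)  len=0.7011
  (v8,v1,v2) [--+] → (0.80795, 0, 0.7871)–(0.503757, -0.631665, 0.7871)  len=0.7011

Chained into 1 loop(s):
  loop 1: 7 segments, perimeter = 4.9078
Total perimeter = 4.908


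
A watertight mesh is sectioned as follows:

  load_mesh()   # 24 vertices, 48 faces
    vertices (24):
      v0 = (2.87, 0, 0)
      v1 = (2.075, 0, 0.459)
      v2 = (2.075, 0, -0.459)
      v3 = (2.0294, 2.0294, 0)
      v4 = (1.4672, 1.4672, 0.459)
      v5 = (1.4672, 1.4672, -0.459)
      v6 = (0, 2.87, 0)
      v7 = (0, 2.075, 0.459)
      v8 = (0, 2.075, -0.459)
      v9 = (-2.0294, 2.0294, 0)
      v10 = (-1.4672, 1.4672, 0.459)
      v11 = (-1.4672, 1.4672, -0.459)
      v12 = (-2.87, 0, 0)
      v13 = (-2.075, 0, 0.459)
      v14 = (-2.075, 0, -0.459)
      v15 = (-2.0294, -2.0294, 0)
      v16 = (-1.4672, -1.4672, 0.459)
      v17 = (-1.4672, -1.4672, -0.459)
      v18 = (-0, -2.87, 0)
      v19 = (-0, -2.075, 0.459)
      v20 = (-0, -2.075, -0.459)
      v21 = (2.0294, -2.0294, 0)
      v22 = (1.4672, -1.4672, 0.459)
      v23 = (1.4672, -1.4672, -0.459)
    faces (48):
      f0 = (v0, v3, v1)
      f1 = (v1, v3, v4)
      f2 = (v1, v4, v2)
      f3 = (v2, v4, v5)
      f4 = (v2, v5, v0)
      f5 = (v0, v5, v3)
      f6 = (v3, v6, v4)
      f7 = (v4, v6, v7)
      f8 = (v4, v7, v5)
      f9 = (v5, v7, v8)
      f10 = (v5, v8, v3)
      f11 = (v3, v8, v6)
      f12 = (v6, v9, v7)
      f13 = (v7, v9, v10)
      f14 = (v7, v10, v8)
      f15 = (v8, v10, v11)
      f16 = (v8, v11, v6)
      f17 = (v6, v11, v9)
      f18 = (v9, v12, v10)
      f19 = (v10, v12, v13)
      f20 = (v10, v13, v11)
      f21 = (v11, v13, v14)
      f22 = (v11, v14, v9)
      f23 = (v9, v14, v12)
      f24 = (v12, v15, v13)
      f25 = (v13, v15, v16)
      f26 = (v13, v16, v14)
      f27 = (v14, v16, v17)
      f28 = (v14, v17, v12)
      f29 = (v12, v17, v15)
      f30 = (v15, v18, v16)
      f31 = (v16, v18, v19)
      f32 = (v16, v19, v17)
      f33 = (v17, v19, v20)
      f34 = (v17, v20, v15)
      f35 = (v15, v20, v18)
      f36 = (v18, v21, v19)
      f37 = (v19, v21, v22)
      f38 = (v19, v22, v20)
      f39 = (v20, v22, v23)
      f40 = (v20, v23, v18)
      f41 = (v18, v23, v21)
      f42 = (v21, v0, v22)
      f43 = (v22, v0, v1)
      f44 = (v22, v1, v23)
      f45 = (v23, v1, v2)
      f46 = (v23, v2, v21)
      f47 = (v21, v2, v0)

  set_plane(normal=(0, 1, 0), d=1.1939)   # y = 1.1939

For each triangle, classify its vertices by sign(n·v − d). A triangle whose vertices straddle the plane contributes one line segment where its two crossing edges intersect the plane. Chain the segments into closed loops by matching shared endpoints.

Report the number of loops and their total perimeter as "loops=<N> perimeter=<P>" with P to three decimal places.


loops=2 perimeter=5.508

Straddling triangles (12 of 48):
  (v0,v3,v1) [-+-] → (2.37547, 1.1939, 0)–(2.04817, 1.1939, 0.188969)  len=0.3779
  (v1,v3,v4) [-++] → (2.04817, 1.1939, 0.188969)–(1.58042, 1.1939, 0.459)  len=0.5401
  (v1,v4,v2) [-+-] → (1.58042, 1.1939, 0.459)–(1.58042, 1.1939, 0.288001)  len=0.1710
  (v2,v4,v5) [-++] → (1.58042, 1.1939, 0.288001)–(1.58042, 1.1939, -0.459)  len=0.7470
  (v2,v5,v0) [-+-] → (1.58042, 1.1939, -0.459)–(1.7285, 1.1939, -0.373501)  len=0.1710
  (v0,v5,v3) [-++] → (1.7285, 1.1939, -0.373501)–(2.37547, 1.1939, 0)  len=0.7470
  (v9,v12,v10) [+-+] → (-2.37547, 1.1939, 0)–(-1.7285, 1.1939, 0.373501)  len=0.7470
  (v10,v12,v13) [+--] → (-1.7285, 1.1939, 0.373501)–(-1.58042, 1.1939, 0.459)  len=0.1710
  (v10,v13,v11) [+-+] → (-1.58042, 1.1939, 0.459)–(-1.58042, 1.1939, -0.288001)  len=0.7470
  (v11,v13,v14) [+--] → (-1.58042, 1.1939, -0.288001)–(-1.58042, 1.1939, -0.459)  len=0.1710
  (v11,v14,v9) [+-+] → (-1.58042, 1.1939, -0.459)–(-2.04817, 1.1939, -0.188969)  len=0.5401
  (v9,v14,v12) [+--] → (-2.04817, 1.1939, -0.188969)–(-2.37547, 1.1939, 0)  len=0.3779

Chained into 2 loop(s):
  loop 1: 6 segments, perimeter = 2.7541
  loop 2: 6 segments, perimeter = 2.7541
Total perimeter = 5.508


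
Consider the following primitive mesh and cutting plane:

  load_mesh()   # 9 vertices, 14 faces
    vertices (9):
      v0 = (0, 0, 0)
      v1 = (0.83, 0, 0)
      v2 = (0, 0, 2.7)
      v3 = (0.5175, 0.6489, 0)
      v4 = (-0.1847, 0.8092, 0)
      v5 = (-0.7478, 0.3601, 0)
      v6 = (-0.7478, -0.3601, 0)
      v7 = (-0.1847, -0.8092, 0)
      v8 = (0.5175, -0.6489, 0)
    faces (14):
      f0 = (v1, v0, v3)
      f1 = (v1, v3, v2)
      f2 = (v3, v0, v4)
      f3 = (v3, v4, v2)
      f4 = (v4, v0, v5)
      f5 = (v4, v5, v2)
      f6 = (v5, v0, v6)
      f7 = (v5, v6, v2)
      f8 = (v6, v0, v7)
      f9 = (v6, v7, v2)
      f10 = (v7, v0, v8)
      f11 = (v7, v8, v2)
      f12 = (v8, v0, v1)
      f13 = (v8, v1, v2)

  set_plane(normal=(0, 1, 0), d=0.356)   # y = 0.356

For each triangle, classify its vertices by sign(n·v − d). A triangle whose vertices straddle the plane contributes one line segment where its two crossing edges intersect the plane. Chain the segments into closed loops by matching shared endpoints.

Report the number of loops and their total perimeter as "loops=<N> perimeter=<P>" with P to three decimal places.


Straddling triangles (8 of 14):
  (v1,v0,v3) [--+] → (0.283911, 0.356, 0)–(0.658556, 0.356, 0)  len=0.3746
  (v1,v3,v2) [-+-] → (0.658556, 0.356, 0)–(0.283911, 0.356, 1.21872)  len=1.2750
  (v3,v0,v4) [+-+] → (0.283911, 0.356, 0)–(-0.081257, 0.356, 0)  len=0.3652
  (v3,v4,v2) [++-] → (-0.081257, 0.356, 1.51216)–(0.283911, 0.356, 1.21872)  len=0.4685
  (v4,v0,v5) [+-+] → (-0.081257, 0.356, 0)–(-0.739286, 0.356, 0)  len=0.6580
  (v4,v5,v2) [++-] → (-0.739286, 0.356, 0.0307415)–(-0.081257, 0.356, 1.51216)  len=1.6210
  (v5,v0,v6) [+--] → (-0.739286, 0.356, 0)–(-0.7478, 0.356, 0)  len=0.0085
  (v5,v6,v2) [+--] → (-0.7478, 0.356, 0)–(-0.739286, 0.356, 0.0307415)  len=0.0319

Chained into 1 loop(s):
  loop 1: 8 segments, perimeter = 4.8027
Total perimeter = 4.803

loops=1 perimeter=4.803


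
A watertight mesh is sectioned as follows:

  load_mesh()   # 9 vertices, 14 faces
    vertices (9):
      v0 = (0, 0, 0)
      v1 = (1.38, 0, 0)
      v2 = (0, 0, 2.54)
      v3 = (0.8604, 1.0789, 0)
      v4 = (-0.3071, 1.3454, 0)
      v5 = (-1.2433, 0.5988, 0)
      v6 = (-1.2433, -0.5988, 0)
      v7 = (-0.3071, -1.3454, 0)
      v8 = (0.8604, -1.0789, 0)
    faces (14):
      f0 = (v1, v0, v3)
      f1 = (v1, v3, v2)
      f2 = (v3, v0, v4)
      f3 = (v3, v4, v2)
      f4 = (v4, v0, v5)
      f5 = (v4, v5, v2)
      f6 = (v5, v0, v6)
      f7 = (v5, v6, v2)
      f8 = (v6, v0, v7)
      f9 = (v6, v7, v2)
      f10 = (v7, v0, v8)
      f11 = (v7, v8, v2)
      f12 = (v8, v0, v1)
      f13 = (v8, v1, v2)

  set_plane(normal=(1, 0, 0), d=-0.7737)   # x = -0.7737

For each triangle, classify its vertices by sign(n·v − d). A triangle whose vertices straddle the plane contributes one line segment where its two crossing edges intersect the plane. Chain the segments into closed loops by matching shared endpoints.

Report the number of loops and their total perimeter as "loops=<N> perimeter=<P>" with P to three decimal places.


loops=1 perimeter=4.956

Straddling triangles (6 of 14):
  (v4,v0,v5) [++-] → (-0.7737, 0.372631, 0)–(-0.7737, 0.973296, 0)  len=0.6007
  (v4,v5,v2) [+-+] → (-0.7737, 0.973296, 0)–(-0.7737, 0.372631, 0.959369)  len=1.1319
  (v5,v0,v6) [-+-] → (-0.7737, 0.372631, 0)–(-0.7737, -0.372631, 0)  len=0.7453
  (v5,v6,v2) [--+] → (-0.7737, -0.372631, 0.959369)–(-0.7737, 0.372631, 0.959369)  len=0.7453
  (v6,v0,v7) [-++] → (-0.7737, -0.372631, 0)–(-0.7737, -0.973296, 0)  len=0.6007
  (v6,v7,v2) [-++] → (-0.7737, -0.973296, 0)–(-0.7737, -0.372631, 0.959369)  len=1.1319

Chained into 1 loop(s):
  loop 1: 6 segments, perimeter = 4.9556
Total perimeter = 4.956


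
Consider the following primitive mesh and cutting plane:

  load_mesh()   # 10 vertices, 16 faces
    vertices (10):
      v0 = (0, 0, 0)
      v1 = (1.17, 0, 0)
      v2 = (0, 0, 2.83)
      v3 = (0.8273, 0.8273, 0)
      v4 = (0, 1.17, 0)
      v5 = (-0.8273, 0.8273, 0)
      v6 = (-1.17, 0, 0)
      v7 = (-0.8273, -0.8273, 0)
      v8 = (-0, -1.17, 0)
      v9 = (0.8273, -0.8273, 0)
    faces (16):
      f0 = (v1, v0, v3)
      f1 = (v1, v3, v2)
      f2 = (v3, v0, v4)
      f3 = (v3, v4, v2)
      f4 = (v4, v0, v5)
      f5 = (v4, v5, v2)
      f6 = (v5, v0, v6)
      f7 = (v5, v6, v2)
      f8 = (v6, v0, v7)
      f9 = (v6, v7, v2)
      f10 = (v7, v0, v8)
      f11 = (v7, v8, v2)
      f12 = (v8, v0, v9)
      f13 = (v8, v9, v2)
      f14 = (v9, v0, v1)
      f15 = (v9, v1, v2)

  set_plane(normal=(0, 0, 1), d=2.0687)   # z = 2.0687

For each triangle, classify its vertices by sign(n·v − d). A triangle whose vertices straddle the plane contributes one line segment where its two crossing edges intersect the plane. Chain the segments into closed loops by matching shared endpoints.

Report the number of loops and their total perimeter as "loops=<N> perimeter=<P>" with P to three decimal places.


Straddling triangles (8 of 16):
  (v1,v3,v2) [--+] → (0.222552, 0.222552, 2.0687)–(0.314742, 0, 2.0687)  len=0.2409
  (v3,v4,v2) [--+] → (0, 0.314742, 2.0687)–(0.222552, 0.222552, 2.0687)  len=0.2409
  (v4,v5,v2) [--+] → (-0.222552, 0.222552, 2.0687)–(0, 0.314742, 2.0687)  len=0.2409
  (v5,v6,v2) [--+] → (-0.314742, 0, 2.0687)–(-0.222552, 0.222552, 2.0687)  len=0.2409
  (v6,v7,v2) [--+] → (-0.222552, -0.222552, 2.0687)–(-0.314742, 0, 2.0687)  len=0.2409
  (v7,v8,v2) [--+] → (0, -0.314742, 2.0687)–(-0.222552, -0.222552, 2.0687)  len=0.2409
  (v8,v9,v2) [--+] → (0.222552, -0.222552, 2.0687)–(0, -0.314742, 2.0687)  len=0.2409
  (v9,v1,v2) [--+] → (0.314742, 0, 2.0687)–(0.222552, -0.222552, 2.0687)  len=0.2409

Chained into 1 loop(s):
  loop 1: 8 segments, perimeter = 1.9271
Total perimeter = 1.927

loops=1 perimeter=1.927


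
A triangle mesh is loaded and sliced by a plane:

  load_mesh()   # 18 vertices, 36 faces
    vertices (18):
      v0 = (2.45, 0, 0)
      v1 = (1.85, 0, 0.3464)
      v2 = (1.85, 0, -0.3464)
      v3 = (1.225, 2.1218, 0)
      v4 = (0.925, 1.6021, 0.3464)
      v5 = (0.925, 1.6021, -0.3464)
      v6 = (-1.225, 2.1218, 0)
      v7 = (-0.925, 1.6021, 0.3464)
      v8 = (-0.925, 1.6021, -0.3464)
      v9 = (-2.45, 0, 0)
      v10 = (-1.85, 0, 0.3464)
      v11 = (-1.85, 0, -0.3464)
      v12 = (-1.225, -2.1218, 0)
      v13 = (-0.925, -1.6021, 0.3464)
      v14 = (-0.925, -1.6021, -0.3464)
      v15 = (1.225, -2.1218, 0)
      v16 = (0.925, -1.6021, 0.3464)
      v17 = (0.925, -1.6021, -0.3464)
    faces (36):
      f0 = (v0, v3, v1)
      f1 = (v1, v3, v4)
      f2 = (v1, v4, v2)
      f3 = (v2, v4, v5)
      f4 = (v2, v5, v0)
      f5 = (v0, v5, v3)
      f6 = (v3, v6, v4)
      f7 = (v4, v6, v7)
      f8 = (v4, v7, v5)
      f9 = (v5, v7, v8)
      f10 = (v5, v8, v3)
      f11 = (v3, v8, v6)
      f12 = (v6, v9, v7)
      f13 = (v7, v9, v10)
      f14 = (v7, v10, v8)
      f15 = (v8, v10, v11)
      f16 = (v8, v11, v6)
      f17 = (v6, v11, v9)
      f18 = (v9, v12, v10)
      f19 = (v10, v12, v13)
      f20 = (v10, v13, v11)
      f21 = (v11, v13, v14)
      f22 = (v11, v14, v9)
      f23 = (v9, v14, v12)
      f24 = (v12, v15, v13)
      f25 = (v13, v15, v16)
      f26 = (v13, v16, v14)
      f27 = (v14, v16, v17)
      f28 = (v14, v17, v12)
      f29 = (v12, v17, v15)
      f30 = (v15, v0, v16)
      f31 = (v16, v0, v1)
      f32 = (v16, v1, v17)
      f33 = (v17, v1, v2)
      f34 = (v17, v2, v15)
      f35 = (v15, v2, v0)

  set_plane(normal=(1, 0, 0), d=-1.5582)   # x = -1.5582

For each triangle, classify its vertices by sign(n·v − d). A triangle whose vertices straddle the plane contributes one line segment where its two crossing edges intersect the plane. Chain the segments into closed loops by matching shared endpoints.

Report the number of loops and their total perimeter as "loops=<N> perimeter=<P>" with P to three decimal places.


Straddling triangles (12 of 36):
  (v6,v9,v7) [+-+] → (-1.5582, 1.54467, 0)–(-1.5582, 0.936887, 0.20257)  len=0.6407
  (v7,v9,v10) [+--] → (-1.5582, 0.936887, 0.20257)–(-1.5582, 0.505398, 0.3464)  len=0.4548
  (v7,v10,v8) [+-+] → (-1.5582, 0.505398, 0.3464)–(-1.5582, 0.505398, 0.12785)  len=0.2186
  (v8,v10,v11) [+--] → (-1.5582, 0.505398, 0.12785)–(-1.5582, 0.505398, -0.3464)  len=0.4742
  (v8,v11,v6) [+-+] → (-1.5582, 0.505398, -0.3464)–(-1.5582, 0.990626, -0.184673)  len=0.5115
  (v6,v11,v9) [+--] → (-1.5582, 0.990626, -0.184673)–(-1.5582, 1.54467, 0)  len=0.5840
  (v9,v12,v10) [-+-] → (-1.5582, -1.54467, 0)–(-1.5582, -0.990626, 0.184673)  len=0.5840
  (v10,v12,v13) [-++] → (-1.5582, -0.990626, 0.184673)–(-1.5582, -0.505398, 0.3464)  len=0.5115
  (v10,v13,v11) [-+-] → (-1.5582, -0.505398, 0.3464)–(-1.5582, -0.505398, -0.12785)  len=0.4742
  (v11,v13,v14) [-++] → (-1.5582, -0.505398, -0.12785)–(-1.5582, -0.505398, -0.3464)  len=0.2186
  (v11,v14,v9) [-+-] → (-1.5582, -0.505398, -0.3464)–(-1.5582, -0.936887, -0.20257)  len=0.4548
  (v9,v14,v12) [-++] → (-1.5582, -0.936887, -0.20257)–(-1.5582, -1.54467, 0)  len=0.6407

Chained into 2 loop(s):
  loop 1: 6 segments, perimeter = 2.8838
  loop 2: 6 segments, perimeter = 2.8838
Total perimeter = 5.768

loops=2 perimeter=5.768


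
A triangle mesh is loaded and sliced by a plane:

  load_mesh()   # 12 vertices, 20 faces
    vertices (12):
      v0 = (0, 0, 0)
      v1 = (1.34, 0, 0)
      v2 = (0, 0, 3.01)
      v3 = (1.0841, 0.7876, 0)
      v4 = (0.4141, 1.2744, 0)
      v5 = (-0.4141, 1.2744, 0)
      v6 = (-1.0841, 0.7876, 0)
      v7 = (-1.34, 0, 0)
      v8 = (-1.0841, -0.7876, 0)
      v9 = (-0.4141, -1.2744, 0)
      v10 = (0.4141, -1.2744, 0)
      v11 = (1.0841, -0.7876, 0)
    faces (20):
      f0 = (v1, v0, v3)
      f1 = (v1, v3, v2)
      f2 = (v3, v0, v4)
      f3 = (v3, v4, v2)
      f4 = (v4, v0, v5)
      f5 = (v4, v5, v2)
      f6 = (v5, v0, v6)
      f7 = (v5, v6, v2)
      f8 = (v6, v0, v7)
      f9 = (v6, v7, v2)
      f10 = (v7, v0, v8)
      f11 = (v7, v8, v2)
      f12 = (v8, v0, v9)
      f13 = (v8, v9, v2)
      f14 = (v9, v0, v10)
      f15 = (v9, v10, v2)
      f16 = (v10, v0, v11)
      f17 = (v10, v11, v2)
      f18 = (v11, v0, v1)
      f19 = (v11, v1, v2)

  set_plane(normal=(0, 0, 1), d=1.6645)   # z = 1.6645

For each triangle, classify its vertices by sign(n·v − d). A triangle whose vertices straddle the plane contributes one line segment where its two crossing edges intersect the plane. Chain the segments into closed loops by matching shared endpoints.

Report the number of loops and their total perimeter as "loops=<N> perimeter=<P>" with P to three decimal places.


Straddling triangles (10 of 20):
  (v1,v3,v2) [--+] → (0.484604, 0.352065, 1.6645)–(0.598993, 0, 1.6645)  len=0.3702
  (v3,v4,v2) [--+] → (0.185107, 0.56967, 1.6645)–(0.484604, 0.352065, 1.6645)  len=0.3702
  (v4,v5,v2) [--+] → (-0.185107, 0.56967, 1.6645)–(0.185107, 0.56967, 1.6645)  len=0.3702
  (v5,v6,v2) [--+] → (-0.484604, 0.352065, 1.6645)–(-0.185107, 0.56967, 1.6645)  len=0.3702
  (v6,v7,v2) [--+] → (-0.598993, 0, 1.6645)–(-0.484604, 0.352065, 1.6645)  len=0.3702
  (v7,v8,v2) [--+] → (-0.484604, -0.352065, 1.6645)–(-0.598993, 0, 1.6645)  len=0.3702
  (v8,v9,v2) [--+] → (-0.185107, -0.56967, 1.6645)–(-0.484604, -0.352065, 1.6645)  len=0.3702
  (v9,v10,v2) [--+] → (0.185107, -0.56967, 1.6645)–(-0.185107, -0.56967, 1.6645)  len=0.3702
  (v10,v11,v2) [--+] → (0.484604, -0.352065, 1.6645)–(0.185107, -0.56967, 1.6645)  len=0.3702
  (v11,v1,v2) [--+] → (0.598993, 0, 1.6645)–(0.484604, -0.352065, 1.6645)  len=0.3702

Chained into 1 loop(s):
  loop 1: 10 segments, perimeter = 3.7020
Total perimeter = 3.702

loops=1 perimeter=3.702


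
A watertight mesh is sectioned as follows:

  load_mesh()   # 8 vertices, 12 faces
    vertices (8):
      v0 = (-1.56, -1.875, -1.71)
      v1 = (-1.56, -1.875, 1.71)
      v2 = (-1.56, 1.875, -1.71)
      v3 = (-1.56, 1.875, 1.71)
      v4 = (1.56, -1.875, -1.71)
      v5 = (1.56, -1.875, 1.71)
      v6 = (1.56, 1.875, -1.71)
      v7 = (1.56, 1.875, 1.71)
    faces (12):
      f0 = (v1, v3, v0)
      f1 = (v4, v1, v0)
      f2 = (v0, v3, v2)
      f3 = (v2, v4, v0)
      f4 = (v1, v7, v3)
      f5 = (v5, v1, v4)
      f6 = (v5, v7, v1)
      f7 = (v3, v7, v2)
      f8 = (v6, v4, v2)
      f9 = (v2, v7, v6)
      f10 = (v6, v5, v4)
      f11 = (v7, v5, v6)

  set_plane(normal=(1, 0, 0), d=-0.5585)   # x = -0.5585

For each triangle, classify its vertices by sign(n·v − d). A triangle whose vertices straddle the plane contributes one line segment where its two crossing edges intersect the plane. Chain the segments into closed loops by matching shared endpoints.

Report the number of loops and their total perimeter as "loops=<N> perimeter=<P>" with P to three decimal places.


loops=1 perimeter=14.340

Straddling triangles (8 of 12):
  (v4,v1,v0) [+--] → (-0.5585, -1.875, 0.612202)–(-0.5585, -1.875, -1.71)  len=2.3222
  (v2,v4,v0) [-+-] → (-0.5585, 0.671274, -1.71)–(-0.5585, -1.875, -1.71)  len=2.5463
  (v1,v7,v3) [-+-] → (-0.5585, -0.671274, 1.71)–(-0.5585, 1.875, 1.71)  len=2.5463
  (v5,v1,v4) [+-+] → (-0.5585, -1.875, 1.71)–(-0.5585, -1.875, 0.612202)  len=1.0978
  (v5,v7,v1) [++-] → (-0.5585, -0.671274, 1.71)–(-0.5585, -1.875, 1.71)  len=1.2037
  (v3,v7,v2) [-+-] → (-0.5585, 1.875, 1.71)–(-0.5585, 1.875, -0.612202)  len=2.3222
  (v6,v4,v2) [++-] → (-0.5585, 0.671274, -1.71)–(-0.5585, 1.875, -1.71)  len=1.2037
  (v2,v7,v6) [-++] → (-0.5585, 1.875, -0.612202)–(-0.5585, 1.875, -1.71)  len=1.0978

Chained into 1 loop(s):
  loop 1: 8 segments, perimeter = 14.3400
Total perimeter = 14.340


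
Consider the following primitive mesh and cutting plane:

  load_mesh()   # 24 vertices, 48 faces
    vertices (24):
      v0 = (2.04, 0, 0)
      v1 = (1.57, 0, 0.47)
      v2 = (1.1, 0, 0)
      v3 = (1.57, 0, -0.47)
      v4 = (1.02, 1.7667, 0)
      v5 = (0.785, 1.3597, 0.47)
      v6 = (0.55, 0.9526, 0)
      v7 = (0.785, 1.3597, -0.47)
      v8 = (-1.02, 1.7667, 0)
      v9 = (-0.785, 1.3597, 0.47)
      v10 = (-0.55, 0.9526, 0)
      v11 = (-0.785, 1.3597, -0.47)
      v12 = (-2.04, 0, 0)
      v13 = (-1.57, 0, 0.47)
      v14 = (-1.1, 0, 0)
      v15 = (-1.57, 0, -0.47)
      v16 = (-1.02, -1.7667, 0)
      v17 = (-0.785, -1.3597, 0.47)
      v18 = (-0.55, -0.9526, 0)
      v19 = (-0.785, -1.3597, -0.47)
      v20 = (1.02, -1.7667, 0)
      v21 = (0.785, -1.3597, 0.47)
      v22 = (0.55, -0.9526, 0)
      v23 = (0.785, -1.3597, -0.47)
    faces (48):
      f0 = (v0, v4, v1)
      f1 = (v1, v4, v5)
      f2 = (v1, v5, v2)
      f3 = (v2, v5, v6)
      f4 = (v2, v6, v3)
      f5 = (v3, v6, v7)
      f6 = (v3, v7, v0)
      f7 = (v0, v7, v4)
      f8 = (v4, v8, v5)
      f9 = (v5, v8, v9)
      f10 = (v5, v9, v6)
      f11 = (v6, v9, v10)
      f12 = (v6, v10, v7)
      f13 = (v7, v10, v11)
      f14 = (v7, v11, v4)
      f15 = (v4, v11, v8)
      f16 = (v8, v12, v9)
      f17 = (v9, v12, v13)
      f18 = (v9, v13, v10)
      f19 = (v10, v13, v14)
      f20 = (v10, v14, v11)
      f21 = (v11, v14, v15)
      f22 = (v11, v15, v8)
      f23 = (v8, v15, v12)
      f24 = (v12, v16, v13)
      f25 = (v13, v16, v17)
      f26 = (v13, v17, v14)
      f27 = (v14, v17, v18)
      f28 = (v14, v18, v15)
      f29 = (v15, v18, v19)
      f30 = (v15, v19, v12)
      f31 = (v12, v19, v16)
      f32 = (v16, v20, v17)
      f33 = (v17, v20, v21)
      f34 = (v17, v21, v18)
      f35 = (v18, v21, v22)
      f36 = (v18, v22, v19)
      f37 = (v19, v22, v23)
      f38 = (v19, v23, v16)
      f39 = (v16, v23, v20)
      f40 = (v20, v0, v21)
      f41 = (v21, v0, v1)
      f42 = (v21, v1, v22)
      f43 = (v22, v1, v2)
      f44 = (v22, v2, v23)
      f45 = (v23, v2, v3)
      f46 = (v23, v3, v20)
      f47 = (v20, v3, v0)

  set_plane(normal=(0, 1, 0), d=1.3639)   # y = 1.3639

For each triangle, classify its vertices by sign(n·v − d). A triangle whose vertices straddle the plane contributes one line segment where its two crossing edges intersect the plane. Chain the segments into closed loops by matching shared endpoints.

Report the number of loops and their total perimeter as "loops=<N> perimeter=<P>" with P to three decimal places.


Straddling triangles (10 of 48):
  (v0,v4,v1) [-+-] → (1.25256, 1.3639, 0)–(1.1454, 1.3639, 0.107158)  len=0.1515
  (v1,v4,v5) [-+-] → (1.1454, 1.3639, 0.107158)–(0.787425, 1.3639, 0.46515)  len=0.5063
  (v0,v7,v4) [--+] → (0.787425, 1.3639, -0.46515)–(1.25256, 1.3639, 0)  len=0.6578
  (v4,v8,v5) [++-] → (0.766373, 1.3639, 0.46515)–(0.787425, 1.3639, 0.46515)  len=0.0211
  (v5,v8,v9) [-+-] → (0.766373, 1.3639, 0.46515)–(-0.787425, 1.3639, 0.46515)  len=1.5538
  (v7,v11,v4) [--+] → (-0.766373, 1.3639, -0.46515)–(0.787425, 1.3639, -0.46515)  len=1.5538
  (v4,v11,v8) [+-+] → (-0.766373, 1.3639, -0.46515)–(-0.787425, 1.3639, -0.46515)  len=0.0211
  (v8,v12,v9) [+--] → (-1.25256, 1.3639, 0)–(-0.787425, 1.3639, 0.46515)  len=0.6578
  (v11,v15,v8) [--+] → (-1.1454, 1.3639, -0.107158)–(-0.787425, 1.3639, -0.46515)  len=0.5063
  (v8,v15,v12) [+--] → (-1.1454, 1.3639, -0.107158)–(-1.25256, 1.3639, 0)  len=0.1515

Chained into 1 loop(s):
  loop 1: 10 segments, perimeter = 5.7809
Total perimeter = 5.781

loops=1 perimeter=5.781


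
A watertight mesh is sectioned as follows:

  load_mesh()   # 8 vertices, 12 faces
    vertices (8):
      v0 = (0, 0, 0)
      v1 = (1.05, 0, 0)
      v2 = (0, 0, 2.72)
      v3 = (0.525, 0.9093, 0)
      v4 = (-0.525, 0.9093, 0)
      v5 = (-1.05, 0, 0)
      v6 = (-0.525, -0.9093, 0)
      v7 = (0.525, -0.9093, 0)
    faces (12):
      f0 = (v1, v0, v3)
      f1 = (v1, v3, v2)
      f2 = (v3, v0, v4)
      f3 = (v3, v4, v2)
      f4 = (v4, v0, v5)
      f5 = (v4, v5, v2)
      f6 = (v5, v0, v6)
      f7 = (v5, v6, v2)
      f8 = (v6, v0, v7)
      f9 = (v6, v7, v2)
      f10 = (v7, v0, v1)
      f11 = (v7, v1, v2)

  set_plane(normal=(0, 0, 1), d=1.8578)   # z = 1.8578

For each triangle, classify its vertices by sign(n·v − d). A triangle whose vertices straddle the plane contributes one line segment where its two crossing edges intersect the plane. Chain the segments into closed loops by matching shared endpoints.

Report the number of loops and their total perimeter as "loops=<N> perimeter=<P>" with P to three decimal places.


loops=1 perimeter=1.997

Straddling triangles (6 of 12):
  (v1,v3,v2) [--+] → (0.166417, 0.288235, 1.8578)–(0.332835, 0, 1.8578)  len=0.3328
  (v3,v4,v2) [--+] → (-0.166417, 0.288235, 1.8578)–(0.166417, 0.288235, 1.8578)  len=0.3328
  (v4,v5,v2) [--+] → (-0.332835, 0, 1.8578)–(-0.166417, 0.288235, 1.8578)  len=0.3328
  (v5,v6,v2) [--+] → (-0.166417, -0.288235, 1.8578)–(-0.332835, 0, 1.8578)  len=0.3328
  (v6,v7,v2) [--+] → (0.166417, -0.288235, 1.8578)–(-0.166417, -0.288235, 1.8578)  len=0.3328
  (v7,v1,v2) [--+] → (0.332835, 0, 1.8578)–(0.166417, -0.288235, 1.8578)  len=0.3328

Chained into 1 loop(s):
  loop 1: 6 segments, perimeter = 1.9970
Total perimeter = 1.997


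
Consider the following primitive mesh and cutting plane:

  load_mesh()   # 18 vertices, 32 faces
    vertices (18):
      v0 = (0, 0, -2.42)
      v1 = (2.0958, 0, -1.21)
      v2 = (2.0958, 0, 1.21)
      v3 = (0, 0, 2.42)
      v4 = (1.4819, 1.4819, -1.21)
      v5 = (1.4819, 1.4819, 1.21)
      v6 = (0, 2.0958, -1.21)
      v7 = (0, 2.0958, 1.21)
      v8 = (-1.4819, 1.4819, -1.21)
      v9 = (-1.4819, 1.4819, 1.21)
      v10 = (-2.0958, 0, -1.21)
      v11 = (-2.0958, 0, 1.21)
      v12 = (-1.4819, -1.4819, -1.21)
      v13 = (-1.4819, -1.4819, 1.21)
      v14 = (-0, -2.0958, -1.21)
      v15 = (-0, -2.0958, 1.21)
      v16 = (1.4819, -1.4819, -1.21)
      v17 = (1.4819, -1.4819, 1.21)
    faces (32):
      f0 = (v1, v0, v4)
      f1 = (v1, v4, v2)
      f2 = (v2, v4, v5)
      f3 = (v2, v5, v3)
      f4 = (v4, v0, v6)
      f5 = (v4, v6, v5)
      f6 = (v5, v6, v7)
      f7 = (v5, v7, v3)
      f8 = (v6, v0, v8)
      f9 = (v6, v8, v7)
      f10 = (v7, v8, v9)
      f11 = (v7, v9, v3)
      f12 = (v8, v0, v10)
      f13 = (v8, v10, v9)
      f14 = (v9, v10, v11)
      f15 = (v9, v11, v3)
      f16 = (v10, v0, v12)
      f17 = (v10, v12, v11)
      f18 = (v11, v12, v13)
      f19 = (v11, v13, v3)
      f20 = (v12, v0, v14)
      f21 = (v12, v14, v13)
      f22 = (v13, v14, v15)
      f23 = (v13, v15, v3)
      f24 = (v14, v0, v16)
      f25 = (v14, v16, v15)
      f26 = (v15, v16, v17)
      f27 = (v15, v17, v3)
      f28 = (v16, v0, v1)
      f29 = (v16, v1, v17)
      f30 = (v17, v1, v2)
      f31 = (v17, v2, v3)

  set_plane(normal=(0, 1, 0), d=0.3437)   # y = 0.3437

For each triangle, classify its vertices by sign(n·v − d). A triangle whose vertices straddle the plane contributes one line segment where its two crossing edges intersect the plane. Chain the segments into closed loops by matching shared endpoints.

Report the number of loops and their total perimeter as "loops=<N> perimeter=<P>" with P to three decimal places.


Straddling triangles (12 of 32):
  (v1,v0,v4) [--+] → (0.3437, 0.3437, -2.13936)–(1.95342, 0.3437, -1.21)  len=1.8587
  (v1,v4,v2) [-+-] → (1.95342, 0.3437, -1.21)–(1.95342, 0.3437, 0.648725)  len=1.8587
  (v2,v4,v5) [-++] → (1.95342, 0.3437, 0.648725)–(1.95342, 0.3437, 1.21)  len=0.5613
  (v2,v5,v3) [-+-] → (1.95342, 0.3437, 1.21)–(0.3437, 0.3437, 2.13936)  len=1.8587
  (v4,v0,v6) [+-+] → (0.3437, 0.3437, -2.13936)–(0, 0.3437, -2.22157)  len=0.3534
  (v5,v7,v3) [++-] → (0, 0.3437, 2.22157)–(0.3437, 0.3437, 2.13936)  len=0.3534
  (v6,v0,v8) [+-+] → (0, 0.3437, -2.22157)–(-0.3437, 0.3437, -2.13936)  len=0.3534
  (v7,v9,v3) [++-] → (-0.3437, 0.3437, 2.13936)–(0, 0.3437, 2.22157)  len=0.3534
  (v8,v0,v10) [+--] → (-0.3437, 0.3437, -2.13936)–(-1.95342, 0.3437, -1.21)  len=1.8587
  (v8,v10,v9) [+-+] → (-1.95342, 0.3437, -1.21)–(-1.95342, 0.3437, -0.648725)  len=0.5613
  (v9,v10,v11) [+--] → (-1.95342, 0.3437, -0.648725)–(-1.95342, 0.3437, 1.21)  len=1.8587
  (v9,v11,v3) [+--] → (-1.95342, 0.3437, 1.21)–(-0.3437, 0.3437, 2.13936)  len=1.8587

Chained into 1 loop(s):
  loop 1: 12 segments, perimeter = 13.6885
Total perimeter = 13.689

loops=1 perimeter=13.689


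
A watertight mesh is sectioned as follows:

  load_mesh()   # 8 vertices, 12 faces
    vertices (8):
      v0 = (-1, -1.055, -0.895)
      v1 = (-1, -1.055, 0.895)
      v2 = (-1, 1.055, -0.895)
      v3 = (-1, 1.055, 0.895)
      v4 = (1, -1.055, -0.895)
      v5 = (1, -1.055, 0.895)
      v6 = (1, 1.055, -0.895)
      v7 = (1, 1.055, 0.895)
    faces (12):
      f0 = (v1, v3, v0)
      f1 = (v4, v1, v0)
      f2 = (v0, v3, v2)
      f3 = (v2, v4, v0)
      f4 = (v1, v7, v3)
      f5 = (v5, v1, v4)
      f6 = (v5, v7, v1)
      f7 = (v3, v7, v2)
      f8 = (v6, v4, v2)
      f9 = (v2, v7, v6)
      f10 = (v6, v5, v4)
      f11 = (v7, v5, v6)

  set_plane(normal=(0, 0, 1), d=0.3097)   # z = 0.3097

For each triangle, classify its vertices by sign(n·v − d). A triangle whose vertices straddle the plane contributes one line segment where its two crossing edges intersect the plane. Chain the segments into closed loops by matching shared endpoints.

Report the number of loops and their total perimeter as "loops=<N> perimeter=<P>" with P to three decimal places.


loops=1 perimeter=8.220

Straddling triangles (8 of 12):
  (v1,v3,v0) [++-] → (-1, 0.365065, 0.3097)–(-1, -1.055, 0.3097)  len=1.4201
  (v4,v1,v0) [-+-] → (-0.346034, -1.055, 0.3097)–(-1, -1.055, 0.3097)  len=0.6540
  (v0,v3,v2) [-+-] → (-1, 0.365065, 0.3097)–(-1, 1.055, 0.3097)  len=0.6899
  (v5,v1,v4) [++-] → (-0.346034, -1.055, 0.3097)–(1, -1.055, 0.3097)  len=1.3460
  (v3,v7,v2) [++-] → (0.346034, 1.055, 0.3097)–(-1, 1.055, 0.3097)  len=1.3460
  (v2,v7,v6) [-+-] → (0.346034, 1.055, 0.3097)–(1, 1.055, 0.3097)  len=0.6540
  (v6,v5,v4) [-+-] → (1, -0.365065, 0.3097)–(1, -1.055, 0.3097)  len=0.6899
  (v7,v5,v6) [++-] → (1, -0.365065, 0.3097)–(1, 1.055, 0.3097)  len=1.4201

Chained into 1 loop(s):
  loop 1: 8 segments, perimeter = 8.2200
Total perimeter = 8.220
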